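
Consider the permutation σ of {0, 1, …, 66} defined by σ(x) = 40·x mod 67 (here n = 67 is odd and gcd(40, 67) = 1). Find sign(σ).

+1

Trace 62: π^k(62) = [62, 1, 40, 59, 15, 64, 14] for k=0..6.
7 cycles of lengths [11, 11, 11, 11, 11, 11, 1].
sign(π) = (−1)^{n − #cycles} = (−1)^{67−7} = (−1)^60 = +1.
Check: (40/67) = +1 by Zolotarev.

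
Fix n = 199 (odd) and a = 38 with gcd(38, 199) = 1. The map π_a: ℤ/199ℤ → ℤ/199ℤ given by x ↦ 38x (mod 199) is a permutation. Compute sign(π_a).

Orbit of 128 under x↦38x: [128, 88, 160, 110, 1, 38, 51]… (length divides ord_199(38)).
Decompose π into cycles: lengths [198, 1] (2 cycles, including the fixed point 0).
2 cycles on 199: each ℓ→(−1)^(ℓ−1), product (−1)^197 = -1.
Zolotarev: (38|199) = -1, matching the cycle-count sign.

-1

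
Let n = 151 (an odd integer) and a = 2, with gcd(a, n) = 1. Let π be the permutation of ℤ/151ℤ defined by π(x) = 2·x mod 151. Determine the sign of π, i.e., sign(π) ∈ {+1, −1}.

Trace 2: π^k(2) = [2, 4, 8, 16, 32, 64, 128] for k=0..6.
11 cycles of lengths [15, 15, 15, 15, 15, 15, 15, 15, 15, 15, 1].
Σ(ℓ_i−1) = 151−11 = 140; sign = (−1)^140 = +1.

+1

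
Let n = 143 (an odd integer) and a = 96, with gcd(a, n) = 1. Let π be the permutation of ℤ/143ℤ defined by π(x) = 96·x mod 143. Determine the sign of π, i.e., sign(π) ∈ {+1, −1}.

+1

Trace 21: π^k(21) = [21, 14, 57, 38, 73, 1, 96] for k=0..6.
Decompose π into cycles: lengths [20, 20, 20, 20, 20, 20, 10, 4, 4, 4, 1] (11 cycles, including the fixed point 0).
Σ(ℓ_i−1) = 143−11 = 132; sign = (−1)^132 = +1.
Check: (96/143) = +1 by Zolotarev.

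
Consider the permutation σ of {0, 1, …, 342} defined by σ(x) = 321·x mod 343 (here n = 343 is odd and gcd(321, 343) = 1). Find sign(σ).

-1

Orbit of 202 under x↦321x: [202, 15, 13, 57, 118, 148, 174]… (length divides ord_343(321)).
10 cycles of lengths [98, 98, 98, 14, 14, 14, 2, 2, 2, 1].
Σ(ℓ_i−1) = 343−10 = 333; sign = (−1)^333 = -1.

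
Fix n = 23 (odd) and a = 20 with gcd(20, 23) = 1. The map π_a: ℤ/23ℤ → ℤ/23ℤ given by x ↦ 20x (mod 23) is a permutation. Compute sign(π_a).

-1

Trace 9: π^k(9) = [9, 19, 12, 10, 16, 21, 6] for k=0..6.
Cycle lengths of π_20 on ℤ/23ℤ: [22, 1]; 2 cycles in total.
2 cycles on 23: each ℓ→(−1)^(ℓ−1), product (−1)^21 = -1.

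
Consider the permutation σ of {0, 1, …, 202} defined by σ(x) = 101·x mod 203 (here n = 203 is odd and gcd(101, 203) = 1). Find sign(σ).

+1

Start at x=97: 97 → 53 → 75 → 64 → 171 → 16 → 195 → … (one orbit).
π_101 has 5 disjoint cycles with lengths [84, 84, 28, 6, 1] on {0,…,202}.
Σ(ℓ_i−1) = 203−5 = 198; sign = (−1)^198 = +1.
Via Zolotarev, sign(π_{101}) = (101|203) = +1.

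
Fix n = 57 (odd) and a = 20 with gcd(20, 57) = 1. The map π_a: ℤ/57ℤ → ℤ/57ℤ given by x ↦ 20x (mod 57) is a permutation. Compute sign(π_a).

-1

Start at x=20: 20 → 1 → 20 (one orbit).
38 cycles of lengths [2, 2, 2, 2, 2, 2, 2, 2, 2, 2, 2, 2, 2, 2, 2, 2, 2, 2, 2, 1, 1, 1, 1, 1, 1, 1, 1, 1, 1, 1, 1, 1, 1, 1, 1, 1, 1, 1].
Σ(ℓ_i−1) = 57−38 = 19; sign = (−1)^19 = -1.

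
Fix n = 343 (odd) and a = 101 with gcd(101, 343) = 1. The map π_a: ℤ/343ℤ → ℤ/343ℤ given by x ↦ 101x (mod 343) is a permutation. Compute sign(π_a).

Start at x=269: 269 → 72 → 69 → 109 → 33 → 246 → 150 → … (one orbit).
Decompose π into cycles: lengths [294, 42, 6, 1] (4 cycles, including the fixed point 0).
n − c = 343 − 4 = 339; sign = (−1)^339 = -1.

-1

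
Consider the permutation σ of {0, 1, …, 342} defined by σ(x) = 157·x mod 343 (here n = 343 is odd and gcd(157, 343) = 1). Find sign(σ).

Trace 96: π^k(96) = [96, 323, 290, 254, 90, 67, 229] for k=0..6.
Cycle type of π: 294 + 42 + 6 + 1; total 4 cycles.
With 4 cycles on 343 points, sign = (−1)^{343−4} = -1.
Via Zolotarev, sign(π_{157}) = (157|343) = -1.

-1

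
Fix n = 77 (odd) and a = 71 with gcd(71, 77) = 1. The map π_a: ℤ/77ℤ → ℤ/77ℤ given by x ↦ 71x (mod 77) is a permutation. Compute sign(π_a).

Orbit of 64 under x↦71x: [64, 1, 71, 36, 15]… (length divides ord_77(71)).
The orbit structure of x ↦ 71x mod 77: 21 orbits of sizes [5, 5, 5, 5, 5, 5, 5, 5, 5, 5, 5, 5, 5, 5, 1, 1, 1, 1, 1, 1, 1].
With 21 cycles on 77 points, sign = (−1)^{77−21} = +1.
Zolotarev: (71|77) = +1, matching the cycle-count sign.

+1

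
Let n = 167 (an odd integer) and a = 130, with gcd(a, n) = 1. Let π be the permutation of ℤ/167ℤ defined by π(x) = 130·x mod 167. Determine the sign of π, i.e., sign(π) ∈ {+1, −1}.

+1

Orbit of 4 under x↦130x: [4, 19, 132, 126, 14, 150, 128]… (length divides ord_167(130)).
The orbit structure of x ↦ 130x mod 167: 3 orbits of sizes [83, 83, 1].
3 cycles on 167: each ℓ→(−1)^(ℓ−1), product (−1)^164 = +1.
Check: (130/167) = +1 by Zolotarev.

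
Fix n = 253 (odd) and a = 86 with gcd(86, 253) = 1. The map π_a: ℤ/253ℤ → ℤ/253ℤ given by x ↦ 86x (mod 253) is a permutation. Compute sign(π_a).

Orbit of 3 under x↦86x: [3, 5, 177, 42, 70, 201, 82]… (length divides ord_253(86)).
π_86 has 6 disjoint cycles with lengths [110, 110, 22, 5, 5, 1] on {0,…,252}.
Σ(ℓ_i−1) = 253−6 = 247; sign = (−1)^247 = -1.
The Jacobi symbol (86|253) = -1 (Zolotarev) agrees.

-1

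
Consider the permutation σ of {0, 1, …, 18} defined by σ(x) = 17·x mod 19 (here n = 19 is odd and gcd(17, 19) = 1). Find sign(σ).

Orbit of 7 under x↦17x: [7, 5, 9, 1, 17, 4, 11]… (length divides ord_19(17)).
Decompose π into cycles: lengths [9, 9, 1] (3 cycles, including the fixed point 0).
n − c = 19 − 3 = 16; sign = (−1)^16 = +1.
Check: (17/19) = +1 by Zolotarev.

+1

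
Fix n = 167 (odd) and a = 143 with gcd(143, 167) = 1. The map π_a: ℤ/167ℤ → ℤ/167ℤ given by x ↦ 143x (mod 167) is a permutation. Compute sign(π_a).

Start at x=147: 147 → 146 → 3 → 95 → 58 → 111 → 8 → … (one orbit).
Decompose π into cycles: lengths [166, 1] (2 cycles, including the fixed point 0).
n − c = 167 − 2 = 165; sign = (−1)^165 = -1.

-1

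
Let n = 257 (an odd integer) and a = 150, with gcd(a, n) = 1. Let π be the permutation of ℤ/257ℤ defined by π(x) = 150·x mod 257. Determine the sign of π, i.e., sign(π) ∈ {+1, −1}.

Trace 22: π^k(22) = [22, 216, 18, 130, 225, 83, 114] for k=0..6.
The orbit structure of x ↦ 150x mod 257: 2 orbits of sizes [256, 1].
Σ(ℓ_i−1) = 257−2 = 255; sign = (−1)^255 = -1.
(150|257)_J = -1 (Zolotarev's lemma cross-check).

-1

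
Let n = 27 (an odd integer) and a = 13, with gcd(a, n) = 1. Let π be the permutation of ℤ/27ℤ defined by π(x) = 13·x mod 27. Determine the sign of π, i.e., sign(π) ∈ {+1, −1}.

+1

Trace 7: π^k(7) = [7, 10, 22, 16, 19, 4, 25] for k=0..6.
π_13 has 7 disjoint cycles with lengths [9, 9, 3, 3, 1, 1, 1] on {0,…,26}.
Σ(ℓ_i−1) = 27−7 = 20; sign = (−1)^20 = +1.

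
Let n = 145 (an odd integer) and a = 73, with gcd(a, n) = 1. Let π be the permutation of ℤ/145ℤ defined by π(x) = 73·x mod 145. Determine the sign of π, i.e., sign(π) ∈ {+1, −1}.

+1

Orbit of 81 under x↦73x: [81, 113, 129, 137, 141, 143, 144]… (length divides ord_145(73)).
π_73 has 7 disjoint cycles with lengths [28, 28, 28, 28, 28, 4, 1] on {0,…,144}.
n − c = 145 − 7 = 138; sign = (−1)^138 = +1.
Zolotarev: (73|145) = +1, matching the cycle-count sign.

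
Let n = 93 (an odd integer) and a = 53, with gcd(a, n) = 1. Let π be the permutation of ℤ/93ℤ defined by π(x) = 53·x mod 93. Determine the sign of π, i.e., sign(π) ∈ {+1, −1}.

Orbit of 82 under x↦53x: [82, 68, 70, 83, 28, 89, 67]… (length divides ord_93(53)).
Cycle type of π: 30×3 + 2 + 1; total 5 cycles.
With 5 cycles on 93 points, sign = (−1)^{93−5} = +1.
Check: (53/93) = +1 by Zolotarev.

+1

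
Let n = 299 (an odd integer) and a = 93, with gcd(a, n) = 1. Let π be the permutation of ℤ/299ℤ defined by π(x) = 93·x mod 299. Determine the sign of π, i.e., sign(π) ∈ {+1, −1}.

-1

Orbit of 254 under x↦93x: [254, 1, 93, 277, 47, 185, 162]… (length divides ord_299(93)).
The orbit structure of x ↦ 93x mod 299: 46 orbits of sizes [12, 12, 12, 12, 12, 12, 12, 12, 12, 12, 12, 12, 12, 12, 12, 12, 12, 12, 12, 12, 12, 12, 12, 1, 1, 1, 1, 1, 1, 1, 1, 1, 1, 1, 1, 1, 1, 1, 1, 1, 1, 1, 1, 1, 1, 1].
sign(π) = (−1)^{n − #cycles} = (−1)^{299−46} = (−1)^253 = -1.
Check: (93/299) = -1 by Zolotarev.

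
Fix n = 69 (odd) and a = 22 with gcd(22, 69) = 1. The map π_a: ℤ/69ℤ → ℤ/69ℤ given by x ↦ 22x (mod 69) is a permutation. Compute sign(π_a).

-1

Trace 22: π^k(22) = [22, 1] for k=0..1.
36 cycles of lengths [2, 2, 2, 2, 2, 2, 2, 2, 2, 2, 2, 2, 2, 2, 2, 2, 2, 2, 2, 2, 2, 2, 2, 2, 2, 2, 2, 2, 2, 2, 2, 2, 2, 1, 1, 1].
sign(π) = (−1)^{n − #cycles} = (−1)^{69−36} = (−1)^33 = -1.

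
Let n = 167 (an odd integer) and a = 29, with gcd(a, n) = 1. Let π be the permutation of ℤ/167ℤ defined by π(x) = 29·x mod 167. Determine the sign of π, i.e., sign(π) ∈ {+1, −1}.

Start at x=22: 22 → 137 → 132 → 154 → 124 → 89 → 76 → … (one orbit).
The orbit structure of x ↦ 29x mod 167: 3 orbits of sizes [83, 83, 1].
sign(π) = (−1)^{n − #cycles} = (−1)^{167−3} = (−1)^164 = +1.
Zolotarev: (29|167) = +1, matching the cycle-count sign.

+1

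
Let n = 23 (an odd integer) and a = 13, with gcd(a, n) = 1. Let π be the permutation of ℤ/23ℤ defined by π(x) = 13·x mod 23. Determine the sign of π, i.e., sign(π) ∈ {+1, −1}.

+1

Start at x=16: 16 → 1 → 13 → 8 → 12 → 18 → 4 → … (one orbit).
3 cycles of lengths [11, 11, 1].
Σ(ℓ_i−1) = 23−3 = 20; sign = (−1)^20 = +1.
The Jacobi symbol (13|23) = +1 (Zolotarev) agrees.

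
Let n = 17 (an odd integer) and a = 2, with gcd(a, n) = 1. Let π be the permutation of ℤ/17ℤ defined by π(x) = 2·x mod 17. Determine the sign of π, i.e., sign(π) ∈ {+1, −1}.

Trace 8: π^k(8) = [8, 16, 15, 13, 9, 1, 2] for k=0..6.
The orbit structure of x ↦ 2x mod 17: 3 orbits of sizes [8, 8, 1].
With 3 cycles on 17 points, sign = (−1)^{17−3} = +1.
Via Zolotarev, sign(π_{2}) = (2|17) = +1.

+1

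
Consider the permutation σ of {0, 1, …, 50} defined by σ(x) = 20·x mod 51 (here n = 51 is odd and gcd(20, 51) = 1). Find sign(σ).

+1

Start at x=19: 19 → 23 → 1 → 20 → 43 → 44 → 13 → … (one orbit).
π_20 has 5 disjoint cycles with lengths [16, 16, 16, 2, 1] on {0,…,50}.
51 − 5 = 46 transpositions; sign(π) = (−1)^46 = +1.
Check: (20/51) = +1 by Zolotarev.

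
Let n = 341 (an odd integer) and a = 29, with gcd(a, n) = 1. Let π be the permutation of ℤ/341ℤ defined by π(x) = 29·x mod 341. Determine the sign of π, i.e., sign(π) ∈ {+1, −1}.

+1

Start at x=1: 1 → 29 → 159 → 178 → 47 → 340 → 312 → … (one orbit).
Cycle type of π: 10×34 + 1; total 35 cycles.
With 35 cycles on 341 points, sign = (−1)^{341−35} = +1.
Check: (29/341) = +1 by Zolotarev.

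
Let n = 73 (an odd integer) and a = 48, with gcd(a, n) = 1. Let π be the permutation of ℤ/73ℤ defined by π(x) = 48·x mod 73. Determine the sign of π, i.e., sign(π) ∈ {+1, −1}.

+1

Orbit of 18 under x↦48x: [18, 61, 8, 19, 36, 49, 16]… (length divides ord_73(48)).
Cycle type of π: 36×2 + 1; total 3 cycles.
sign(π) = (−1)^{n − #cycles} = (−1)^{73−3} = (−1)^70 = +1.
Zolotarev: (48|73) = +1, matching the cycle-count sign.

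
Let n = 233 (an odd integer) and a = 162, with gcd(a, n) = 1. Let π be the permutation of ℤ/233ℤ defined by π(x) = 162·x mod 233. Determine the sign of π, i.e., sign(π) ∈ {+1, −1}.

Start at x=32: 32 → 58 → 76 → 196 → 64 → 116 → 152 → … (one orbit).
The orbit structure of x ↦ 162x mod 233: 5 orbits of sizes [58, 58, 58, 58, 1].
n − c = 233 − 5 = 228; sign = (−1)^228 = +1.
Zolotarev: (162|233) = +1, matching the cycle-count sign.

+1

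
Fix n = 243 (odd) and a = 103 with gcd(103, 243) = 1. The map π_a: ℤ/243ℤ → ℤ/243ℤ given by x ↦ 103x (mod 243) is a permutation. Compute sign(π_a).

Trace 196: π^k(196) = [196, 19, 13, 124, 136, 157, 133] for k=0..6.
11 cycles of lengths [81, 81, 27, 27, 9, 9, 3, 3, 1, 1, 1].
n − c = 243 − 11 = 232; sign = (−1)^232 = +1.
Via Zolotarev, sign(π_{103}) = (103|243) = +1.

+1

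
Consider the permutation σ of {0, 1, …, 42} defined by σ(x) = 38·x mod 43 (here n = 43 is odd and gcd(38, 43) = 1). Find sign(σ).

+1

Orbit of 40 under x↦38x: [40, 15, 11, 31, 17, 1, 38]… (length divides ord_43(38)).
π_38 has 3 disjoint cycles with lengths [21, 21, 1] on {0,…,42}.
Σ(ℓ_i−1) = 43−3 = 40; sign = (−1)^40 = +1.
Check: (38/43) = +1 by Zolotarev.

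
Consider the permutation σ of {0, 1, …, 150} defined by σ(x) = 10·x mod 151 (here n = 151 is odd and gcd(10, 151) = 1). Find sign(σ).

Trace 97: π^k(97) = [97, 64, 36, 58, 127, 62, 16] for k=0..6.
Cycle lengths of π_10 on ℤ/151ℤ: [75, 75, 1]; 3 cycles in total.
n − c = 151 − 3 = 148; sign = (−1)^148 = +1.

+1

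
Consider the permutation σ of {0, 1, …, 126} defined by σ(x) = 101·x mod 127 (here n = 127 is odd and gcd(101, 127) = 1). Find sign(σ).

-1

Orbit of 17 under x↦101x: [17, 66, 62, 39, 2, 75, 82]… (length divides ord_127(101)).
The orbit structure of x ↦ 101x mod 127: 2 orbits of sizes [126, 1].
n − c = 127 − 2 = 125; sign = (−1)^125 = -1.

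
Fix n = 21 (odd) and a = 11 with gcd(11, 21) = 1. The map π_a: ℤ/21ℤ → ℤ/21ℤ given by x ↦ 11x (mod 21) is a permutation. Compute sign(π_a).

-1

Trace 16: π^k(16) = [16, 8, 4, 2, 1, 11] for k=0..5.
Cycle type of π: 6×2 + 3×2 + 2 + 1; total 6 cycles.
With 6 cycles on 21 points, sign = (−1)^{21−6} = -1.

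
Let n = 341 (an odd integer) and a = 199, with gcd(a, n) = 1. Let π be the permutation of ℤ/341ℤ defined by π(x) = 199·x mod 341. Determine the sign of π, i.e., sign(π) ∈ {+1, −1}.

-1

Orbit of 144 under x↦199x: [144, 12, 1, 199, 45, 89, 320]… (length divides ord_341(199)).
π_199 has 22 disjoint cycles with lengths [30, 30, 30, 30, 30, 30, 30, 30, 30, 30, 30, 1, 1, 1, 1, 1, 1, 1, 1, 1, 1, 1] on {0,…,340}.
22 cycles on 341: each ℓ→(−1)^(ℓ−1), product (−1)^319 = -1.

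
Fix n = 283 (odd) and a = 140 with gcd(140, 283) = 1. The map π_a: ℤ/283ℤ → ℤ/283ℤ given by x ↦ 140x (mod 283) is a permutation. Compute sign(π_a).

Orbit of 188 under x↦140x: [188, 1, 140, 73, 32, 235, 72]… (length divides ord_283(140)).
Cycle lengths of π_140 on ℤ/283ℤ: [282, 1]; 2 cycles in total.
sign(π) = (−1)^{n − #cycles} = (−1)^{283−2} = (−1)^281 = -1.

-1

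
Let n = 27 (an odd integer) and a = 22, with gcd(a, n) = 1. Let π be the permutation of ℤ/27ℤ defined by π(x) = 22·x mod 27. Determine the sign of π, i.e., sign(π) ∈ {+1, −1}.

Start at x=7: 7 → 19 → 13 → 16 → 1 → 22 → 25 → … (one orbit).
π_22 has 7 disjoint cycles with lengths [9, 9, 3, 3, 1, 1, 1] on {0,…,26}.
With 7 cycles on 27 points, sign = (−1)^{27−7} = +1.
The Jacobi symbol (22|27) = +1 (Zolotarev) agrees.

+1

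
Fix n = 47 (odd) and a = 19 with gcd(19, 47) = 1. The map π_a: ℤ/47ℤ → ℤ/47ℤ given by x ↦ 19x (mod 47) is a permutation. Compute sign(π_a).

-1

Trace 7: π^k(7) = [7, 39, 36, 26, 24, 33, 16] for k=0..6.
2 cycles of lengths [46, 1].
47 − 2 = 45 transpositions; sign(π) = (−1)^45 = -1.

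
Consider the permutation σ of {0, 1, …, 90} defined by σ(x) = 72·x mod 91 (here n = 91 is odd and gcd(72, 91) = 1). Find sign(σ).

-1

Start at x=8: 8 → 30 → 67 → 1 → 72 → 88 → 57 → … (one orbit).
Decompose π into cycles: lengths [12, 12, 12, 12, 12, 12, 12, 3, 3, 1] (10 cycles, including the fixed point 0).
With 10 cycles on 91 points, sign = (−1)^{91−10} = -1.
The Jacobi symbol (72|91) = -1 (Zolotarev) agrees.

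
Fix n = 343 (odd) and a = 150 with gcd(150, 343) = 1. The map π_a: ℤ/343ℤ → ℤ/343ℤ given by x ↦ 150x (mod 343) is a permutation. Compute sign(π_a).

Start at x=320: 320 → 323 → 87 → 16 → 342 → 193 → 138 → … (one orbit).
Cycle type of π: 294 + 42 + 6 + 1; total 4 cycles.
Σ(ℓ_i−1) = 343−4 = 339; sign = (−1)^339 = -1.

-1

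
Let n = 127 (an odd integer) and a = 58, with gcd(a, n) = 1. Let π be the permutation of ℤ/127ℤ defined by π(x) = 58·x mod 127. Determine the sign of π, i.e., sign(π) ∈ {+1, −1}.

-1

Start at x=49: 49 → 48 → 117 → 55 → 15 → 108 → 41 → … (one orbit).
The orbit structure of x ↦ 58x mod 127: 2 orbits of sizes [126, 1].
Σ(ℓ_i−1) = 127−2 = 125; sign = (−1)^125 = -1.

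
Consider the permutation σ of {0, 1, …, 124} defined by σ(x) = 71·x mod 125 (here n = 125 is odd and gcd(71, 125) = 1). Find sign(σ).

+1

Trace 51: π^k(51) = [51, 121, 91, 86, 106, 26, 96] for k=0..6.
Cycle type of π: 25×4 + 5×4 + 1×5; total 13 cycles.
125 − 13 = 112 transpositions; sign(π) = (−1)^112 = +1.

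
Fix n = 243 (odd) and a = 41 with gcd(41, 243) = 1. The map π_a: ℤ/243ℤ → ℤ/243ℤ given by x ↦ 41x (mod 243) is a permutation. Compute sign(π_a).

Orbit of 85 under x↦41x: [85, 83, 1, 41, 223, 152, 157]… (length divides ord_243(41)).
The orbit structure of x ↦ 41x mod 243: 6 orbits of sizes [162, 54, 18, 6, 2, 1].
sign(π) = (−1)^{n − #cycles} = (−1)^{243−6} = (−1)^237 = -1.

-1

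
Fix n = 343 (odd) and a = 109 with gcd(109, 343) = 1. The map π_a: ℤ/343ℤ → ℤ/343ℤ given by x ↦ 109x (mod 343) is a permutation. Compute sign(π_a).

Trace 137: π^k(137) = [137, 184, 162, 165, 149, 120, 46] for k=0..6.
7 cycles of lengths [147, 147, 21, 21, 3, 3, 1].
Σ(ℓ_i−1) = 343−7 = 336; sign = (−1)^336 = +1.
The Jacobi symbol (109|343) = +1 (Zolotarev) agrees.

+1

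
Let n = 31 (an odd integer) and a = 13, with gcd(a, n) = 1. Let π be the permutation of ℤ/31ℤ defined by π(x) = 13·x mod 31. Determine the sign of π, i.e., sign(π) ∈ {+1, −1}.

-1

Trace 4: π^k(4) = [4, 21, 25, 15, 9, 24, 2] for k=0..6.
π_13 has 2 disjoint cycles with lengths [30, 1] on {0,…,30}.
sign(π) = (−1)^{n − #cycles} = (−1)^{31−2} = (−1)^29 = -1.
The Jacobi symbol (13|31) = -1 (Zolotarev) agrees.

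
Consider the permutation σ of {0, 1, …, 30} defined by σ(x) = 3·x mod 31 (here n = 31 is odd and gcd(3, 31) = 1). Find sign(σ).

-1

Trace 22: π^k(22) = [22, 4, 12, 5, 15, 14, 11] for k=0..6.
π_3 has 2 disjoint cycles with lengths [30, 1] on {0,…,30}.
n − c = 31 − 2 = 29; sign = (−1)^29 = -1.
The Jacobi symbol (3|31) = -1 (Zolotarev) agrees.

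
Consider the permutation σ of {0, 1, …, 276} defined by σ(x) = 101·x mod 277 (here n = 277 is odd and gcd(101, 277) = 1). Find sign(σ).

Trace 30: π^k(30) = [30, 260, 222, 262, 147, 166, 146] for k=0..6.
The orbit structure of x ↦ 101x mod 277: 2 orbits of sizes [276, 1].
277 − 2 = 275 transpositions; sign(π) = (−1)^275 = -1.
The Jacobi symbol (101|277) = -1 (Zolotarev) agrees.

-1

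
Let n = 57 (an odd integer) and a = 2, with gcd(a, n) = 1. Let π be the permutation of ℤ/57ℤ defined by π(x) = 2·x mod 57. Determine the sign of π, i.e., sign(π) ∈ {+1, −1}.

Trace 7: π^k(7) = [7, 14, 28, 56, 55, 53, 49] for k=0..6.
5 cycles of lengths [18, 18, 18, 2, 1].
5 cycles on 57: each ℓ→(−1)^(ℓ−1), product (−1)^52 = +1.
Via Zolotarev, sign(π_{2}) = (2|57) = +1.

+1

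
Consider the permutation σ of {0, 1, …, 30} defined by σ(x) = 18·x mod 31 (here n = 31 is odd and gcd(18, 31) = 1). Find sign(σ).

+1

Start at x=5: 5 → 28 → 8 → 20 → 19 → 1 → 18 → … (one orbit).
Cycle type of π: 15×2 + 1; total 3 cycles.
sign(π) = (−1)^{n − #cycles} = (−1)^{31−3} = (−1)^28 = +1.
Via Zolotarev, sign(π_{18}) = (18|31) = +1.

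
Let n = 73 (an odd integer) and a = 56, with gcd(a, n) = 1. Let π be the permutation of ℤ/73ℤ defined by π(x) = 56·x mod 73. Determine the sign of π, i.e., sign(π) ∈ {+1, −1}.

Trace 46: π^k(46) = [46, 21, 8, 10, 49, 43, 72] for k=0..6.
4 cycles of lengths [24, 24, 24, 1].
n − c = 73 − 4 = 69; sign = (−1)^69 = -1.
Via Zolotarev, sign(π_{56}) = (56|73) = -1.

-1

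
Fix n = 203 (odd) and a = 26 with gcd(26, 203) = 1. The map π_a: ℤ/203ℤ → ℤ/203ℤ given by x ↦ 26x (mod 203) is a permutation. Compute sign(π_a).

+1

Orbit of 19 under x↦26x: [19, 88, 55, 9, 31, 197, 47]… (length divides ord_203(26)).
π_26 has 5 disjoint cycles with lengths [84, 84, 28, 6, 1] on {0,…,202}.
With 5 cycles on 203 points, sign = (−1)^{203−5} = +1.
Zolotarev: (26|203) = +1, matching the cycle-count sign.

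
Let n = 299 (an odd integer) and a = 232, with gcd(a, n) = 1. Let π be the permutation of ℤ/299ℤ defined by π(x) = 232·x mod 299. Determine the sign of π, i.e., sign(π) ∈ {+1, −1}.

-1

Start at x=2: 2 → 165 → 8 → 62 → 32 → 248 → 128 → … (one orbit).
6 cycles of lengths [132, 132, 12, 11, 11, 1].
6 cycles on 299: each ℓ→(−1)^(ℓ−1), product (−1)^293 = -1.
(232|299)_J = -1 (Zolotarev's lemma cross-check).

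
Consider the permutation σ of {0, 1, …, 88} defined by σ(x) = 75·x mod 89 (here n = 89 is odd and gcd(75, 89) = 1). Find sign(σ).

-1

Trace 45: π^k(45) = [45, 82, 9, 52, 73, 46, 68] for k=0..6.
The orbit structure of x ↦ 75x mod 89: 2 orbits of sizes [88, 1].
89 − 2 = 87 transpositions; sign(π) = (−1)^87 = -1.
Via Zolotarev, sign(π_{75}) = (75|89) = -1.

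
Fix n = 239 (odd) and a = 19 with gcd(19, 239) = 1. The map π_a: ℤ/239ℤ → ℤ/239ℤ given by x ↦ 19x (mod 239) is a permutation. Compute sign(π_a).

Start at x=131: 131 → 99 → 208 → 128 → 42 → 81 → 105 → … (one orbit).
Cycle lengths of π_19 on ℤ/239ℤ: [238, 1]; 2 cycles in total.
With 2 cycles on 239 points, sign = (−1)^{239−2} = -1.
The Jacobi symbol (19|239) = -1 (Zolotarev) agrees.

-1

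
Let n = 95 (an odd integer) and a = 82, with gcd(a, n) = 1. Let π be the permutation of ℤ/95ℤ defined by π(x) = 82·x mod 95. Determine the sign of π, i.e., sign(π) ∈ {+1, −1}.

-1

Trace 74: π^k(74) = [74, 83, 61, 62, 49, 28, 16] for k=0..6.
π_82 has 6 disjoint cycles with lengths [36, 36, 9, 9, 4, 1] on {0,…,94}.
sign(π) = (−1)^{n − #cycles} = (−1)^{95−6} = (−1)^89 = -1.
Zolotarev: (82|95) = -1, matching the cycle-count sign.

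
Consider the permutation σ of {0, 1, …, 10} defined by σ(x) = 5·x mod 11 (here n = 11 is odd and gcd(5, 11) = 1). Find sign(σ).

+1

Trace 9: π^k(9) = [9, 1, 5, 3, 4] for k=0..4.
The orbit structure of x ↦ 5x mod 11: 3 orbits of sizes [5, 5, 1].
Σ(ℓ_i−1) = 11−3 = 8; sign = (−1)^8 = +1.
(5|11)_J = +1 (Zolotarev's lemma cross-check).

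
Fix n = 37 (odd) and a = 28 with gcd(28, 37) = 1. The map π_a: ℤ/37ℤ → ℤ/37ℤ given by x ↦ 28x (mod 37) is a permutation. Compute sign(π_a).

+1

Trace 26: π^k(26) = [26, 25, 34, 27, 16, 4, 1] for k=0..6.
The orbit structure of x ↦ 28x mod 37: 3 orbits of sizes [18, 18, 1].
sign(π) = (−1)^{n − #cycles} = (−1)^{37−3} = (−1)^34 = +1.
Zolotarev: (28|37) = +1, matching the cycle-count sign.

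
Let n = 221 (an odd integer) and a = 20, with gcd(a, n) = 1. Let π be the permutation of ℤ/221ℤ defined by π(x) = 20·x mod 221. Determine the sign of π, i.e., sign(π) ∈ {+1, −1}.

Trace 179: π^k(179) = [179, 44, 217, 141, 168, 45, 16] for k=0..6.
Cycle lengths of π_20 on ℤ/221ℤ: [48, 48, 48, 48, 16, 12, 1]; 7 cycles in total.
n − c = 221 − 7 = 214; sign = (−1)^214 = +1.
Check: (20/221) = +1 by Zolotarev.

+1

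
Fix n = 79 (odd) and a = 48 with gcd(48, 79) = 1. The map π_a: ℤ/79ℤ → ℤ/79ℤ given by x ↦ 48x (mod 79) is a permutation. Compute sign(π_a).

-1

Orbit of 27 under x↦48x: [27, 32, 35, 21, 60, 36, 69]… (length divides ord_79(48)).
Decompose π into cycles: lengths [78, 1] (2 cycles, including the fixed point 0).
sign(π) = (−1)^{n − #cycles} = (−1)^{79−2} = (−1)^77 = -1.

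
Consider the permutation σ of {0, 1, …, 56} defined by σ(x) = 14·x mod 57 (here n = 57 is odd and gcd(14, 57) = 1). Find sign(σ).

+1

Orbit of 50 under x↦14x: [50, 16, 53, 1, 14, 25, 8]… (length divides ord_57(14)).
The orbit structure of x ↦ 14x mod 57: 5 orbits of sizes [18, 18, 18, 2, 1].
n − c = 57 − 5 = 52; sign = (−1)^52 = +1.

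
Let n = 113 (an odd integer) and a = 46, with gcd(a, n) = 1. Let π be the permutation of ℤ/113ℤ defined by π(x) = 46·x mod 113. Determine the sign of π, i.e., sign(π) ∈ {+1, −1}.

-1

Orbit of 25 under x↦46x: [25, 20, 16, 58, 69, 10, 8]… (length divides ord_113(46)).
The orbit structure of x ↦ 46x mod 113: 2 orbits of sizes [112, 1].
Σ(ℓ_i−1) = 113−2 = 111; sign = (−1)^111 = -1.
Check: (46/113) = -1 by Zolotarev.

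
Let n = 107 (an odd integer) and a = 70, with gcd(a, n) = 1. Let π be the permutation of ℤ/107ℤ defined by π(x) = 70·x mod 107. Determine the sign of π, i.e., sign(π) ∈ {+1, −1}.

-1

Trace 55: π^k(55) = [55, 105, 74, 44, 84, 102, 78] for k=0..6.
2 cycles of lengths [106, 1].
With 2 cycles on 107 points, sign = (−1)^{107−2} = -1.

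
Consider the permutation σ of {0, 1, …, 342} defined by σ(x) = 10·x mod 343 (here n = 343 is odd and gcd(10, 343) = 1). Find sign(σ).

-1

Trace 326: π^k(326) = [326, 173, 15, 150, 128, 251, 109] for k=0..6.
4 cycles of lengths [294, 42, 6, 1].
4 cycles on 343: each ℓ→(−1)^(ℓ−1), product (−1)^339 = -1.
Check: (10/343) = -1 by Zolotarev.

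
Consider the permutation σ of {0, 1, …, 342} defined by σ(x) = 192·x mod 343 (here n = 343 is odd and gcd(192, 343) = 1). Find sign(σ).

-1

Orbit of 79 under x↦192x: [79, 76, 186, 40, 134, 3, 233]… (length divides ord_343(192)).
Decompose π into cycles: lengths [294, 42, 6, 1] (4 cycles, including the fixed point 0).
Σ(ℓ_i−1) = 343−4 = 339; sign = (−1)^339 = -1.
Zolotarev: (192|343) = -1, matching the cycle-count sign.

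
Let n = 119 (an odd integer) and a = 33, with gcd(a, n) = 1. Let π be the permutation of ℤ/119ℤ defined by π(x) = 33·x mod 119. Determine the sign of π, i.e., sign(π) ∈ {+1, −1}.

Trace 101: π^k(101) = [101, 1, 33, 18, 118, 86] for k=0..5.
Cycle type of π: 6×17 + 2×8 + 1; total 26 cycles.
119 − 26 = 93 transpositions; sign(π) = (−1)^93 = -1.
The Jacobi symbol (33|119) = -1 (Zolotarev) agrees.

-1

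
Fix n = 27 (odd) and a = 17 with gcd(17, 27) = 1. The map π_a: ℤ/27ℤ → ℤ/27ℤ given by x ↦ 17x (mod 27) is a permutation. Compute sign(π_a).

Trace 19: π^k(19) = [19, 26, 10, 8, 1, 17] for k=0..5.
Decompose π into cycles: lengths [6, 6, 6, 2, 2, 2, 2, 1] (8 cycles, including the fixed point 0).
With 8 cycles on 27 points, sign = (−1)^{27−8} = -1.
(17|27)_J = -1 (Zolotarev's lemma cross-check).

-1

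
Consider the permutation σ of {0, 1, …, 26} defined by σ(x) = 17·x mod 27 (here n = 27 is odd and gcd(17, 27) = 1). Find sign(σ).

-1

Trace 8: π^k(8) = [8, 1, 17, 19, 26, 10] for k=0..5.
Cycle type of π: 6×3 + 2×4 + 1; total 8 cycles.
Σ(ℓ_i−1) = 27−8 = 19; sign = (−1)^19 = -1.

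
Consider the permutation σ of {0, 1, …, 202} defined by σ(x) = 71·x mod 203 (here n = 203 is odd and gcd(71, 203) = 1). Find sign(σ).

Trace 71: π^k(71) = [71, 169, 22, 141, 64, 78, 57] for k=0..6.
Cycle lengths of π_71 on ℤ/203ℤ: [14, 14, 14, 14, 14, 14, 14, 14, 14, 14, 14, 14, 14, 14, 1, 1, 1, 1, 1, 1, 1]; 21 cycles in total.
Σ(ℓ_i−1) = 203−21 = 182; sign = (−1)^182 = +1.

+1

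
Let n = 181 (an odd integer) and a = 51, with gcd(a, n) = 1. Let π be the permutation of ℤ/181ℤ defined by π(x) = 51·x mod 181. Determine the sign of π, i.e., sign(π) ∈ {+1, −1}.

-1

Orbit of 71 under x↦51x: [71, 1, 51, 67, 159, 145, 155]… (length divides ord_181(51)).
4 cycles of lengths [60, 60, 60, 1].
Σ(ℓ_i−1) = 181−4 = 177; sign = (−1)^177 = -1.
Via Zolotarev, sign(π_{51}) = (51|181) = -1.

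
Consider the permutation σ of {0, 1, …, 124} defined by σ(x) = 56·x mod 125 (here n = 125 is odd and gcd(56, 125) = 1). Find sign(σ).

+1

Orbit of 46 under x↦56x: [46, 76, 6, 86, 66, 71, 101]… (length divides ord_125(56)).
13 cycles of lengths [25, 25, 25, 25, 5, 5, 5, 5, 1, 1, 1, 1, 1].
125 − 13 = 112 transpositions; sign(π) = (−1)^112 = +1.
Via Zolotarev, sign(π_{56}) = (56|125) = +1.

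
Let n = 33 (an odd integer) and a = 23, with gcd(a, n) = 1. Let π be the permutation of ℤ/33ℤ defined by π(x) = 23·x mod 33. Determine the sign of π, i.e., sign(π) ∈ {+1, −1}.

Orbit of 1 under x↦23x: [1, 23]… (length divides ord_33(23)).
Cycle lengths of π_23 on ℤ/33ℤ: [2, 2, 2, 2, 2, 2, 2, 2, 2, 2, 2, 1, 1, 1, 1, 1, 1, 1, 1, 1, 1, 1]; 22 cycles in total.
With 22 cycles on 33 points, sign = (−1)^{33−22} = -1.

-1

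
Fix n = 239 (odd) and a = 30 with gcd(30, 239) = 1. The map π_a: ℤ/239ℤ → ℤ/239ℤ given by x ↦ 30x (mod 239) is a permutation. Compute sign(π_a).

+1

Trace 169: π^k(169) = [169, 51, 96, 12, 121, 45, 155] for k=0..6.
Cycle type of π: 119×2 + 1; total 3 cycles.
Σ(ℓ_i−1) = 239−3 = 236; sign = (−1)^236 = +1.
Check: (30/239) = +1 by Zolotarev.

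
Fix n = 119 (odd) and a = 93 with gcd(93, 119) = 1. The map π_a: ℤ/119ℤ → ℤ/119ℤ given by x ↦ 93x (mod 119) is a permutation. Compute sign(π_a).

Orbit of 93 under x↦93x: [93, 81, 36, 16, 60, 106, 100]… (length divides ord_119(93)).
Cycle lengths of π_93 on ℤ/119ℤ: [24, 24, 24, 24, 8, 8, 3, 3, 1]; 9 cycles in total.
sign(π) = (−1)^{n − #cycles} = (−1)^{119−9} = (−1)^110 = +1.
Check: (93/119) = +1 by Zolotarev.

+1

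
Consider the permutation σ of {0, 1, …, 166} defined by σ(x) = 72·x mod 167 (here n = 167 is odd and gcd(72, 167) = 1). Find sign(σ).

+1

Trace 9: π^k(9) = [9, 147, 63, 27, 107, 22, 81] for k=0..6.
π_72 has 3 disjoint cycles with lengths [83, 83, 1] on {0,…,166}.
With 3 cycles on 167 points, sign = (−1)^{167−3} = +1.
Check: (72/167) = +1 by Zolotarev.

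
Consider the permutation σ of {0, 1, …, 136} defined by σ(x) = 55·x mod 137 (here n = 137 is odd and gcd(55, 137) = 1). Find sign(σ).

-1

Trace 36: π^k(36) = [36, 62, 122, 134, 109, 104, 103] for k=0..6.
Cycle lengths of π_55 on ℤ/137ℤ: [136, 1]; 2 cycles in total.
sign(π) = (−1)^{n − #cycles} = (−1)^{137−2} = (−1)^135 = -1.
Zolotarev: (55|137) = -1, matching the cycle-count sign.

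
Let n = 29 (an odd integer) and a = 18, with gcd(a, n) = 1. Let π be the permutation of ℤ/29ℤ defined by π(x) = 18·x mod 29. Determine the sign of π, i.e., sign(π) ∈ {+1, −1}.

Orbit of 26 under x↦18x: [26, 4, 14, 20, 12, 13, 2]… (length divides ord_29(18)).
2 cycles of lengths [28, 1].
With 2 cycles on 29 points, sign = (−1)^{29−2} = -1.

-1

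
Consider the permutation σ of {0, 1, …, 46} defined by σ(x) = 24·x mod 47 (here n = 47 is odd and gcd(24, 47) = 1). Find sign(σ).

Trace 16: π^k(16) = [16, 8, 4, 2, 1, 24, 12] for k=0..6.
The orbit structure of x ↦ 24x mod 47: 3 orbits of sizes [23, 23, 1].
3 cycles on 47: each ℓ→(−1)^(ℓ−1), product (−1)^44 = +1.
Check: (24/47) = +1 by Zolotarev.

+1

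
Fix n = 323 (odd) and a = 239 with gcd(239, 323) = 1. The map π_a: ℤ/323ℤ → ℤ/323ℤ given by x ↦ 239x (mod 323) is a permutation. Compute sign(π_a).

+1

Orbit of 273 under x↦239x: [273, 1, 239]… (length divides ord_323(239)).
Cycle lengths of π_239 on ℤ/323ℤ: [3, 3, 3, 3, 3, 3, 3, 3, 3, 3, 3, 3, 3, 3, 3, 3, 3, 3, 3, 3, 3, 3, 3, 3, 3, 3, 3, 3, 3, 3, 3, 3, 3, 3, 3, 3, 3, 3, 3, 3, 3, 3, 3, 3, 3, 3, 3, 3, 3, 3, 3, 3, 3, 3, 3, 3, 3, 3, 3, 3, 3, 3, 3, 3, 3, 3, 3, 3, 3, 3, 3, 3, 3, 3, 3, 3, 3, 3, 3, 3, 3, 3, 3, 3, 3, 3, 3, 3, 3, 3, 3, 3, 3, 3, 3, 3, 3, 3, 3, 3, 3, 3, 1, 1, 1, 1, 1, 1, 1, 1, 1, 1, 1, 1, 1, 1, 1, 1, 1]; 119 cycles in total.
323 − 119 = 204 transpositions; sign(π) = (−1)^204 = +1.
Via Zolotarev, sign(π_{239}) = (239|323) = +1.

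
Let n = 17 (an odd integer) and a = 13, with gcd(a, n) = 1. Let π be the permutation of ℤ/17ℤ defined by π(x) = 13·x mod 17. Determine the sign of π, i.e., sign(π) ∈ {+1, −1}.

+1

Trace 13: π^k(13) = [13, 16, 4, 1] for k=0..3.
Cycle lengths of π_13 on ℤ/17ℤ: [4, 4, 4, 4, 1]; 5 cycles in total.
5 cycles on 17: each ℓ→(−1)^(ℓ−1), product (−1)^12 = +1.
(13|17)_J = +1 (Zolotarev's lemma cross-check).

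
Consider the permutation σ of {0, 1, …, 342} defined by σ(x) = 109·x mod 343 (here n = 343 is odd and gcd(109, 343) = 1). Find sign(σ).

Start at x=32: 32 → 58 → 148 → 11 → 170 → 8 → 186 → … (one orbit).
Decompose π into cycles: lengths [147, 147, 21, 21, 3, 3, 1] (7 cycles, including the fixed point 0).
7 cycles on 343: each ℓ→(−1)^(ℓ−1), product (−1)^336 = +1.
(109|343)_J = +1 (Zolotarev's lemma cross-check).

+1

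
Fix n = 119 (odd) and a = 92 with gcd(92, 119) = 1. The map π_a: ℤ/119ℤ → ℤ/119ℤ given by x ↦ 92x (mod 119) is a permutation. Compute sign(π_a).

Start at x=78: 78 → 36 → 99 → 64 → 57 → 8 → 22 → … (one orbit).
14 cycles of lengths [16, 16, 16, 16, 16, 16, 16, 1, 1, 1, 1, 1, 1, 1].
119 − 14 = 105 transpositions; sign(π) = (−1)^105 = -1.
Check: (92/119) = -1 by Zolotarev.

-1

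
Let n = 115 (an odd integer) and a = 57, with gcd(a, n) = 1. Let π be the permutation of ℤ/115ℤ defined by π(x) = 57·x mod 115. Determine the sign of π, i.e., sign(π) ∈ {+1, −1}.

+1

Orbit of 17 under x↦57x: [17, 49, 33, 41, 37, 39, 38]… (length divides ord_115(57)).
5 cycles of lengths [44, 44, 22, 4, 1].
115 − 5 = 110 transpositions; sign(π) = (−1)^110 = +1.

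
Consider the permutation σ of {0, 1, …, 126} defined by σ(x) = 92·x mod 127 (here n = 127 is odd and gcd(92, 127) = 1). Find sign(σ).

-1

Start at x=71: 71 → 55 → 107 → 65 → 11 → 123 → 13 → … (one orbit).
π_92 has 2 disjoint cycles with lengths [126, 1] on {0,…,126}.
n − c = 127 − 2 = 125; sign = (−1)^125 = -1.
Via Zolotarev, sign(π_{92}) = (92|127) = -1.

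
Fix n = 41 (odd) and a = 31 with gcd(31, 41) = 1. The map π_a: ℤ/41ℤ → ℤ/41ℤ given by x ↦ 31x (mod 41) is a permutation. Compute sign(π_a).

+1

Start at x=18: 18 → 25 → 37 → 40 → 10 → 23 → 16 → … (one orbit).
Decompose π into cycles: lengths [10, 10, 10, 10, 1] (5 cycles, including the fixed point 0).
Σ(ℓ_i−1) = 41−5 = 36; sign = (−1)^36 = +1.
Via Zolotarev, sign(π_{31}) = (31|41) = +1.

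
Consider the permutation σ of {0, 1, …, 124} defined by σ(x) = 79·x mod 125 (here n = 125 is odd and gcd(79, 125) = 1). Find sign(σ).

+1

Orbit of 11 under x↦79x: [11, 119, 26, 54, 16, 14, 106]… (length divides ord_125(79)).
Decompose π into cycles: lengths [50, 50, 10, 10, 2, 2, 1] (7 cycles, including the fixed point 0).
7 cycles on 125: each ℓ→(−1)^(ℓ−1), product (−1)^118 = +1.
Via Zolotarev, sign(π_{79}) = (79|125) = +1.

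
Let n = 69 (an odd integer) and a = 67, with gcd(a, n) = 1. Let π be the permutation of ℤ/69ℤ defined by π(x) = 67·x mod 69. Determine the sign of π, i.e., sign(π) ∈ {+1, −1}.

Trace 43: π^k(43) = [43, 52, 34, 1, 67, 4, 61] for k=0..6.
Decompose π into cycles: lengths [22, 22, 22, 1, 1, 1] (6 cycles, including the fixed point 0).
69 − 6 = 63 transpositions; sign(π) = (−1)^63 = -1.

-1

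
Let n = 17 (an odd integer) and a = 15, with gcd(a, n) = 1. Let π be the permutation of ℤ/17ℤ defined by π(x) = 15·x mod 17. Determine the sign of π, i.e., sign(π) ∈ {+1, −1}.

Start at x=1: 1 → 15 → 4 → 9 → 16 → 2 → 13 → … (one orbit).
Cycle lengths of π_15 on ℤ/17ℤ: [8, 8, 1]; 3 cycles in total.
With 3 cycles on 17 points, sign = (−1)^{17−3} = +1.
Check: (15/17) = +1 by Zolotarev.

+1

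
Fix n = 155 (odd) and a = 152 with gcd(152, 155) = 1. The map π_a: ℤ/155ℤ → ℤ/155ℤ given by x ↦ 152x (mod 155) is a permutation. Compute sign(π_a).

-1

Orbit of 18 under x↦152x: [18, 101, 7, 134, 63, 121, 102]… (length divides ord_155(152)).
6 cycles of lengths [60, 60, 15, 15, 4, 1].
sign(π) = (−1)^{n − #cycles} = (−1)^{155−6} = (−1)^149 = -1.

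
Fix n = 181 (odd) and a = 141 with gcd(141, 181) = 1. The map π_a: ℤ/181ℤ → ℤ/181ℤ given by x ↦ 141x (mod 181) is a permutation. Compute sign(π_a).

Start at x=152: 152 → 74 → 117 → 26 → 46 → 151 → 114 → … (one orbit).
π_141 has 4 disjoint cycles with lengths [60, 60, 60, 1] on {0,…,180}.
181 − 4 = 177 transpositions; sign(π) = (−1)^177 = -1.
Zolotarev: (141|181) = -1, matching the cycle-count sign.

-1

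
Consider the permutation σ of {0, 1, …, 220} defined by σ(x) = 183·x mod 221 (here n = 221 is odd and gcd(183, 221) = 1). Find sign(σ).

Orbit of 157 under x↦183x: [157, 1, 183, 118]… (length divides ord_221(183)).
Decompose π into cycles: lengths [4, 4, 4, 4, 4, 4, 4, 4, 4, 4, 4, 4, 4, 4, 4, 4, 4, 4, 4, 4, 4, 4, 4, 4, 4, 4, 4, 4, 4, 4, 4, 4, 4, 4, 4, 4, 4, 4, 4, 4, 4, 4, 4, 4, 4, 4, 4, 4, 4, 4, 4, 4, 1, 1, 1, 1, 1, 1, 1, 1, 1, 1, 1, 1, 1] (65 cycles, including the fixed point 0).
221 − 65 = 156 transpositions; sign(π) = (−1)^156 = +1.

+1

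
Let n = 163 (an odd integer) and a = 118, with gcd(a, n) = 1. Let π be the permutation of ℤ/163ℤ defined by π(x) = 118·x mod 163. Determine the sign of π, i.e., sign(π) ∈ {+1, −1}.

Orbit of 71 under x↦118x: [71, 65, 9, 84, 132, 91, 143]… (length divides ord_163(118)).
Cycle type of π: 81×2 + 1; total 3 cycles.
With 3 cycles on 163 points, sign = (−1)^{163−3} = +1.
The Jacobi symbol (118|163) = +1 (Zolotarev) agrees.

+1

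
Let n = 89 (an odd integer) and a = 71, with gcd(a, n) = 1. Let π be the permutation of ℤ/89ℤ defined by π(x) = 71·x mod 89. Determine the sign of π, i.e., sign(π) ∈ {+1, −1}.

Trace 42: π^k(42) = [42, 45, 80, 73, 21, 67, 40] for k=0..6.
π_71 has 3 disjoint cycles with lengths [44, 44, 1] on {0,…,88}.
89 − 3 = 86 transpositions; sign(π) = (−1)^86 = +1.

+1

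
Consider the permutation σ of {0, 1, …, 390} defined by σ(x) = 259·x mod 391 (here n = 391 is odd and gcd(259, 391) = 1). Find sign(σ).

+1

Start at x=186: 186 → 81 → 256 → 225 → 16 → 234 → 1 → … (one orbit).
Cycle lengths of π_259 on ℤ/391ℤ: [44, 44, 44, 44, 44, 44, 44, 44, 11, 11, 4, 4, 4, 4, 1]; 15 cycles in total.
Σ(ℓ_i−1) = 391−15 = 376; sign = (−1)^376 = +1.
Via Zolotarev, sign(π_{259}) = (259|391) = +1.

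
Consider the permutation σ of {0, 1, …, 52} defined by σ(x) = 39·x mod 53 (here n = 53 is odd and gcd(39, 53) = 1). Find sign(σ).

-1

Trace 51: π^k(51) = [51, 28, 32, 29, 18, 13, 30] for k=0..6.
Cycle lengths of π_39 on ℤ/53ℤ: [52, 1]; 2 cycles in total.
2 cycles on 53: each ℓ→(−1)^(ℓ−1), product (−1)^51 = -1.
Zolotarev: (39|53) = -1, matching the cycle-count sign.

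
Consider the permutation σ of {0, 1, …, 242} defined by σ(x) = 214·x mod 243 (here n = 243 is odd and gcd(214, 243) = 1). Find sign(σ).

+1

Trace 139: π^k(139) = [139, 100, 16, 22, 91, 34, 229] for k=0..6.
Decompose π into cycles: lengths [81, 81, 27, 27, 9, 9, 3, 3, 1, 1, 1] (11 cycles, including the fixed point 0).
243 − 11 = 232 transpositions; sign(π) = (−1)^232 = +1.
Check: (214/243) = +1 by Zolotarev.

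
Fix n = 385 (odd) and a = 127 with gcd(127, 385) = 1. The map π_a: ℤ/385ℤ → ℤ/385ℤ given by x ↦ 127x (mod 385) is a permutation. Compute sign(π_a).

+1

Start at x=288: 288 → 1 → 127 → 344 → 183 → 141 → 197 → … (one orbit).
Cycle type of π: 20×14 + 10×7 + 4×7 + 1×7; total 35 cycles.
35 cycles on 385: each ℓ→(−1)^(ℓ−1), product (−1)^350 = +1.
The Jacobi symbol (127|385) = +1 (Zolotarev) agrees.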